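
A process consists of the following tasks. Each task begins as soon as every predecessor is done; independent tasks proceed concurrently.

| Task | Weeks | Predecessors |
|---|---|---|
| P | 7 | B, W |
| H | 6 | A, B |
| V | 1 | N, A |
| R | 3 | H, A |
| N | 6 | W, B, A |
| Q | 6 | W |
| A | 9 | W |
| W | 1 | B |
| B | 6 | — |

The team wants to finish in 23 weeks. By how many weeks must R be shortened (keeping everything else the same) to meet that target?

2

Current finish: 25 weeks; target: 23.
R is on every critical path, so each week cut from R cuts the finish by one (this holds down to a finish of 23).
Need 25 − 23 = 2 weeks off R → R becomes 1 week, finish becomes 23.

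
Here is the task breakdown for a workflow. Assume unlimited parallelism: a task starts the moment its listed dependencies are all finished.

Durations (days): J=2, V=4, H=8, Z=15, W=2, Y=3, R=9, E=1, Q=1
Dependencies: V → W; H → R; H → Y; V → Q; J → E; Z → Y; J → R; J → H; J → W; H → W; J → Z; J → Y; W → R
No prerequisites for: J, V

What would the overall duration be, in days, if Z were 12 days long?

Actual critical path: J→H→W→R = 2+8+2+9 = 21 ⇒ 21 days.
Z is off the critical path — its longest chain is 20 days, giving 1 of slack.
The critical path is still J→H→W→R; finish is now 21 days.

21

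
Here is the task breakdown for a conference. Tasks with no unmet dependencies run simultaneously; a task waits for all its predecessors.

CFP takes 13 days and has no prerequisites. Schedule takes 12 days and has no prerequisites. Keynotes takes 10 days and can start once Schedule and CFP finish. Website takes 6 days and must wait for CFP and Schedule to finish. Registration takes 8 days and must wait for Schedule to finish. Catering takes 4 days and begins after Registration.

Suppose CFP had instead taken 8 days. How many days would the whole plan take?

The binding path is Schedule→Registration→Catering = 12+8+4 = 24; finish at 24 days.
The longest path through CFP is only 23 days, so CFP has float 1.
That remains the longest chain; total 24 days.

24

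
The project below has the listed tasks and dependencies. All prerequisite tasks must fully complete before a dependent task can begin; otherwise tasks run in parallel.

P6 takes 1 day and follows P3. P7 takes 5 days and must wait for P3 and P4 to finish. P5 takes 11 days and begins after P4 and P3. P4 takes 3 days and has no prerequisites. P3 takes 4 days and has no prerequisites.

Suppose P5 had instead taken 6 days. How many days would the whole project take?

10

As given, the longest chain is P3→P5 = 4+11 = 15, so the finish is 15 days.
Since P5 is critical, the -5 change carries straight to that chain (now 10 days).
The critical path is still P3→P5; finish is now 10 days.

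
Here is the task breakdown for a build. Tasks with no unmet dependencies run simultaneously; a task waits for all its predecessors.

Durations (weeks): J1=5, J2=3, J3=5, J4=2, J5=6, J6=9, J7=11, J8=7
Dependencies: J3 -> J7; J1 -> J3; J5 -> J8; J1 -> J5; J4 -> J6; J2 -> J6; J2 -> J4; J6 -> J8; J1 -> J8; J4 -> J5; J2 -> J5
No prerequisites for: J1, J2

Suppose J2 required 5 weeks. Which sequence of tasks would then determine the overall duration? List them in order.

J2, J4, J6, J8

Critical path before the change: J2→J4→J6→J8 = 3+2+9+7 = 21 giving 21 weeks.
Since J2 is critical, the +2 change carries straight to that chain (now 23 weeks).
The critical path is still J2→J4→J6→J8; finish is now 23 weeks.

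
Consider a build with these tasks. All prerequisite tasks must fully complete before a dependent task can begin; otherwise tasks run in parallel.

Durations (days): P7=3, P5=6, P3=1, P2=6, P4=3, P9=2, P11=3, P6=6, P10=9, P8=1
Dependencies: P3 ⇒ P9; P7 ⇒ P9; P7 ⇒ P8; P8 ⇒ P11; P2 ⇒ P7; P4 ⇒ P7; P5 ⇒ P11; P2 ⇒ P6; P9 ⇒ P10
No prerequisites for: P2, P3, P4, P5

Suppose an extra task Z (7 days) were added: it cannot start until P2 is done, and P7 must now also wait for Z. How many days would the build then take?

Originally the build takes 20 days.
With Z inserted, P7 now waits for max(P2, P4, Z).
New critical path: P2→Z→P7→P9→P10 = 6+7+3+2+9 = 27 ⇒ 27 days.

27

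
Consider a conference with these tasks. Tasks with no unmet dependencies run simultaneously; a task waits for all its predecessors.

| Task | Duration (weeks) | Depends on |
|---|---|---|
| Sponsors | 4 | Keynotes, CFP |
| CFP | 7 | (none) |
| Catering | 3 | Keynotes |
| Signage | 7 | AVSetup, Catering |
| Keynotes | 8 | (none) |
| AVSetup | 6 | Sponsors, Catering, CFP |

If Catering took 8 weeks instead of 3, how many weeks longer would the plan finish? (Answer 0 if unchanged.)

The binding path is Keynotes→Sponsors→AVSetup→Signage = 8+4+6+7 = 25; finish at 25 weeks.
The longest path through Catering is only 24 weeks, so Catering has float 1.
The binding chain switches to Keynotes→Catering→AVSetup→Signage = 8+8+6+7 = 29; finish 29 weeks.
Change in finish: 29 − 25 = +4 weeks.

4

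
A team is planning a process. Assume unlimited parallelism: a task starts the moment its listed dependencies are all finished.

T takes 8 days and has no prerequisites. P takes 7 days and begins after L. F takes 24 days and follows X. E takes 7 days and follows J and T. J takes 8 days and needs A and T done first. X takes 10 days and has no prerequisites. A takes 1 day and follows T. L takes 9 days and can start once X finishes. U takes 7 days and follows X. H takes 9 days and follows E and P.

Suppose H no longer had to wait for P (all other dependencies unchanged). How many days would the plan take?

34

Original critical path: X→L→P→H = 10+9+7+9 = 35 ⇒ 35 days.
Without P→H, H's earliest start moves from 26 to 24.
The longest chain is now X→F = 10+24 = 34, so the plan takes 34 days.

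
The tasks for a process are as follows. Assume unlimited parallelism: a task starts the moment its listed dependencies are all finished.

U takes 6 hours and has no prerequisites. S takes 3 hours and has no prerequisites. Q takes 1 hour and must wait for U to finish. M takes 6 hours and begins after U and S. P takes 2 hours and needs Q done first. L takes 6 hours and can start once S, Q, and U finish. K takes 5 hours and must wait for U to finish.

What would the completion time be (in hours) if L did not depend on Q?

12

Before: longest chain U→Q→L = 6+1+6 = 13, finish 13.
Without Q→L, L's earliest start moves from 7 to 6.
After: U→M = 6+6 = 12 → 12 hours.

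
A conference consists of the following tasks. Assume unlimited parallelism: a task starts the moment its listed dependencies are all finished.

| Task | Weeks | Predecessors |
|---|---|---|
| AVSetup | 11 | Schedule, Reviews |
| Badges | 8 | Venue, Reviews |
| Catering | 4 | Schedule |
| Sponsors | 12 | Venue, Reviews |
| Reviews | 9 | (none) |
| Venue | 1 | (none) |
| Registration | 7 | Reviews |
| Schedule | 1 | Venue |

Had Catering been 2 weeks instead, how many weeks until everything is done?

The binding path is Reviews→Sponsors = 9+12 = 21; finish at 21 weeks.
Catering has 15 weeks of float (longest path through it is 6).
No other chain overtakes it, so the finish is 21 weeks.

21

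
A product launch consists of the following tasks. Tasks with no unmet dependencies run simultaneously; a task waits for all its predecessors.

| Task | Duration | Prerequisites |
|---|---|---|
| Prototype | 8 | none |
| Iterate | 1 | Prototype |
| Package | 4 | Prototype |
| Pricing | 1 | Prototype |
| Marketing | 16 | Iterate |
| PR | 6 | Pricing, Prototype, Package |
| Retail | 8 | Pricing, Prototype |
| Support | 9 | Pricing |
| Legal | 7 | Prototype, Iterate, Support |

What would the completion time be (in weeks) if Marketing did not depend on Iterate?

25

Before: longest chain Prototype→Iterate→Marketing = 8+1+16 = 25, finish 25.
Without Iterate→Marketing, Marketing's earliest start moves from 9 to 0.
The longest chain is now Prototype→Pricing→Support→Legal = 8+1+9+7 = 25, so the job takes 25 weeks.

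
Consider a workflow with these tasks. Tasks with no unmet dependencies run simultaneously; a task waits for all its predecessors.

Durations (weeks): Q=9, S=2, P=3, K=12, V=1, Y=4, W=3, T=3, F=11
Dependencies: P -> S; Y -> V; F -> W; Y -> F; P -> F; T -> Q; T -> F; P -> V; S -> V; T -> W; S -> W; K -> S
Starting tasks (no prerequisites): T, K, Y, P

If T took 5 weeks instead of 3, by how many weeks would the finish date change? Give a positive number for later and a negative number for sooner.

1

As given, the longest chain is Y→F→W = 4+11+3 = 18, so the finish is 18 weeks.
T has 1 week of float (longest path through it is 17).
Now T→F→W = 5+11+3 = 19 is longest, so the finish becomes 19 weeks.
Change in finish: 19 − 18 = +1 weeks.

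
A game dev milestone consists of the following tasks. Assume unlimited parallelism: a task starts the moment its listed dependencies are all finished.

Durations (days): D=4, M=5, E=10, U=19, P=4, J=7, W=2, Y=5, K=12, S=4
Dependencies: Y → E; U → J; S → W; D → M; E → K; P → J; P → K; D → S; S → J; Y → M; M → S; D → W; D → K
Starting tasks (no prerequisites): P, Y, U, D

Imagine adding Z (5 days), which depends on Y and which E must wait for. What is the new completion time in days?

Originally the project takes 27 days.
With Z inserted, E now waits for max(Y, Z).
New critical path: Y→Z→E→K = 5+5+10+12 = 32 ⇒ 32 days.

32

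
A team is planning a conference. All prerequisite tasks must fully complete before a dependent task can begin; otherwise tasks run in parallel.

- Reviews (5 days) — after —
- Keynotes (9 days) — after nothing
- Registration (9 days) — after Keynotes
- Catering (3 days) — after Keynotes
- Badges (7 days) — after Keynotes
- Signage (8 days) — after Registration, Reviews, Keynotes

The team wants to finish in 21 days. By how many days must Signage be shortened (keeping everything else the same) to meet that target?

5

Current finish: 26 days; target: 21.
Signage is on every critical path, so each day cut from Signage cuts the finish by one (this holds down to a finish of 19).
Need 26 − 21 = 5 days off Signage → Signage becomes 3 days, finish becomes 21.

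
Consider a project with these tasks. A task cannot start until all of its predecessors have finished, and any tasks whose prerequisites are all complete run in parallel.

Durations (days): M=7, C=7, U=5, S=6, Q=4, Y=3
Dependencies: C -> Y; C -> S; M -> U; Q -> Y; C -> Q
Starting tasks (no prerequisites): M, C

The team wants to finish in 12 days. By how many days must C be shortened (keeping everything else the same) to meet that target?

Current finish: 14 days; target: 12.
C is on every critical path, so each day cut from C cuts the finish by one (this holds down to a finish of 12).
Need 14 − 12 = 2 days off C → C becomes 5 days, finish becomes 12.

2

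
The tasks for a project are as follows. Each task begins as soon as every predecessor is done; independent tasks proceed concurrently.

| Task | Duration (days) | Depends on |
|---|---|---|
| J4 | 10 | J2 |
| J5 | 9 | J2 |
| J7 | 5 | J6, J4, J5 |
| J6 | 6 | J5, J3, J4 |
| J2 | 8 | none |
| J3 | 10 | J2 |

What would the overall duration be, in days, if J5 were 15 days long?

34

The binding path is J2→J3→J6→J7 = 8+10+6+5 = 29; finish at 29 days.
J5 has 1 day of float (longest path through it is 28).
Now J2→J5→J6→J7 = 8+15+6+5 = 34 is longest, so the finish becomes 34 days.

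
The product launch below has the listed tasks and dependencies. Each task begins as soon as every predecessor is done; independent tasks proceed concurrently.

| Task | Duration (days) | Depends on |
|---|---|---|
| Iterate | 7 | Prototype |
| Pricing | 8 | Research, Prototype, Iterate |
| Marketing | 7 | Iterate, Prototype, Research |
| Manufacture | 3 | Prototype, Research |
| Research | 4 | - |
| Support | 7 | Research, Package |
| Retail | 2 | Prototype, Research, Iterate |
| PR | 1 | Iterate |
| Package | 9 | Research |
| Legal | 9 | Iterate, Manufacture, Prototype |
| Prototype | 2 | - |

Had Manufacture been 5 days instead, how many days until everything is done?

20

As given, the longest chain is Research→Package→Support = 4+9+7 = 20, so the finish is 20 days.
The longest path through Manufacture is only 16 days, so Manufacture has float 4.
No other chain overtakes it, so the finish is 20 days.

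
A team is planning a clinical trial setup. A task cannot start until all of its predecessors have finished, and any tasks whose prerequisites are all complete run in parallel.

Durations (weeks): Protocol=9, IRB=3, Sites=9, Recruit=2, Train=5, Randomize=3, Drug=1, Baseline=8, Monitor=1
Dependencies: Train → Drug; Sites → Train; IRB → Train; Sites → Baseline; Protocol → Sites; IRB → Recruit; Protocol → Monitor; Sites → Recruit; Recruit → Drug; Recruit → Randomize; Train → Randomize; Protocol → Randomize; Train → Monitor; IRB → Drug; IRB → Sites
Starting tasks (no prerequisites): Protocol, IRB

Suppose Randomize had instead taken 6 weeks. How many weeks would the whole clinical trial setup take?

As given, the longest chain is Protocol→Sites→Train→Randomize = 9+9+5+3 = 26, so the finish is 26 weeks.
Randomize is on the critical path; changing it to 6 makes that path 29 weeks.
That remains the longest chain; total 29 weeks.

29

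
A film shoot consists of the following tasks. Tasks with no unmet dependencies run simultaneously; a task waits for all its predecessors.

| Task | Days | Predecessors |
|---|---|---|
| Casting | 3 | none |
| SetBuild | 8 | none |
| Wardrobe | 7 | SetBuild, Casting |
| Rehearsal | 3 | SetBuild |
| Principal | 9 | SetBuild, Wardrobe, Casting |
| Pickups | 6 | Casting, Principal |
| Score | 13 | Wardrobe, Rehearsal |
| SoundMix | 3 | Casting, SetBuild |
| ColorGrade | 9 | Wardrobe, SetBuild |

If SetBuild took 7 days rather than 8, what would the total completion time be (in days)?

29

Baseline: SetBuild→Wardrobe→Principal→Pickups = 8+7+9+6 = 30 → 30 days.
SetBuild lies on that path, so at 7 days the path becomes 29 days.
No other chain overtakes it, so the finish is 29 days.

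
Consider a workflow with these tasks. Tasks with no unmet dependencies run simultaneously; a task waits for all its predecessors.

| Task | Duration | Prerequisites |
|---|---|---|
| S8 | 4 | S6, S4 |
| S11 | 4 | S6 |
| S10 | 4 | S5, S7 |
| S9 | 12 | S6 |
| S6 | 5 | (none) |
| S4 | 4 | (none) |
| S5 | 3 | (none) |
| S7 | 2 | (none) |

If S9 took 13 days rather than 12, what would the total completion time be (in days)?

As given, the longest chain is S6→S9 = 5+12 = 17, so the finish is 17 days.
S9 lies on that path, so at 13 days the path becomes 18 days.
The critical path is still S6→S9; finish is now 18 days.

18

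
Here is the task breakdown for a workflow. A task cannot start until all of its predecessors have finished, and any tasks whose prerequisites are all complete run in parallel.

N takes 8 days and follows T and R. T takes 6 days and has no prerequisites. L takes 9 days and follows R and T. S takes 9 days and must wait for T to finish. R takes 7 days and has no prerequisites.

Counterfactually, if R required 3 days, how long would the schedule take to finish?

Actual critical path: R→L = 7+9 = 16 ⇒ 16 days.
R is on the critical path; changing it to 3 makes that path 12 days.
Now T→L = 6+9 = 15 is longest, so the finish becomes 15 days.

15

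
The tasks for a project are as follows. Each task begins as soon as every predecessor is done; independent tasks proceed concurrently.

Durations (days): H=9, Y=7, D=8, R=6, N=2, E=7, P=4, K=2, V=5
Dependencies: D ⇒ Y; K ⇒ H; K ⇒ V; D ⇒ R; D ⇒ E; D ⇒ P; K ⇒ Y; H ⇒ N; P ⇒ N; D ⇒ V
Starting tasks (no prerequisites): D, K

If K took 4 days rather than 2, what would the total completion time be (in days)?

15

As given, the longest chain is D→E = 8+7 = 15, so the finish is 15 days.
K is off the critical path — its longest chain is 13 days, giving 2 of slack.
The critical path is still D→E; finish is now 15 days.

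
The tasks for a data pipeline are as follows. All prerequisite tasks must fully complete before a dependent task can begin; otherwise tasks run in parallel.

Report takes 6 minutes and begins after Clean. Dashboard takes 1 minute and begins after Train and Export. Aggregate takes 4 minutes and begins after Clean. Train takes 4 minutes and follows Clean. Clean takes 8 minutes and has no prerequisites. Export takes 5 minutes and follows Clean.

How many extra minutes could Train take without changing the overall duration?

1

Critical path: Clean→Export→Dashboard = 8+5+1 = 14, so the finish is 14 minutes.
Longest path through Train: 13 minutes (earliest finish 12, latest finish 13).
Float = 14 − 13 = 1.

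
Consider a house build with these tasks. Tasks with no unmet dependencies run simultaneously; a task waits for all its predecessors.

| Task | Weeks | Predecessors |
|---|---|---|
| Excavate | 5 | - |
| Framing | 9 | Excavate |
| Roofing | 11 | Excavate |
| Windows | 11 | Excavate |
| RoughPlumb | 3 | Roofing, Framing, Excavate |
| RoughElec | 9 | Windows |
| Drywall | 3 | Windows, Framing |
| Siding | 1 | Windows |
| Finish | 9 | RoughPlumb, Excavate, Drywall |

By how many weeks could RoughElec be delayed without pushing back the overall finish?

3

Excavate→Roofing→RoughPlumb→Finish = 5+11+3+9 = 28 sets the makespan at 28 weeks.
Longest path through RoughElec: 25 weeks (earliest finish 25, latest finish 28).
Float = 28 − 25 = 3.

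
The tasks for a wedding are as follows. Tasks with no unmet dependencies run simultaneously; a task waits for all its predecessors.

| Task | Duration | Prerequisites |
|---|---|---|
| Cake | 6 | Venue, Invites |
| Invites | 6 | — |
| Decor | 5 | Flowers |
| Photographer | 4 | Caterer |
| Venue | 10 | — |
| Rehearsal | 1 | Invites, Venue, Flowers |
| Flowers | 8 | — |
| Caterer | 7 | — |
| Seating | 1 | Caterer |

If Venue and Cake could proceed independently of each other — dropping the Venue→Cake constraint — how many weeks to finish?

13

Before: longest chain Venue→Cake = 10+6 = 16, finish 16.
Without Venue→Cake, Cake's earliest start moves from 10 to 6.
New critical path: Flowers→Decor = 8+5 = 13 ⇒ 13 weeks.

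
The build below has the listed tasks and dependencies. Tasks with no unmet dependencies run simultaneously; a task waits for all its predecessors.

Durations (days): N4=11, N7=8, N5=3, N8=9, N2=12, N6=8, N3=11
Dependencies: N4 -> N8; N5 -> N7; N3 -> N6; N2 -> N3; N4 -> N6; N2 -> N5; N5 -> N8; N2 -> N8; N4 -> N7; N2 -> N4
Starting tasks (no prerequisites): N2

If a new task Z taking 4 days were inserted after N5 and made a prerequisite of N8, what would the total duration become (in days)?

Originally the plan takes 32 days.
With Z inserted, N8 now waits for max(N2, N5, N4, Z).
New critical path: N2→N4→N8 = 12+11+9 = 32 ⇒ 32 days.

32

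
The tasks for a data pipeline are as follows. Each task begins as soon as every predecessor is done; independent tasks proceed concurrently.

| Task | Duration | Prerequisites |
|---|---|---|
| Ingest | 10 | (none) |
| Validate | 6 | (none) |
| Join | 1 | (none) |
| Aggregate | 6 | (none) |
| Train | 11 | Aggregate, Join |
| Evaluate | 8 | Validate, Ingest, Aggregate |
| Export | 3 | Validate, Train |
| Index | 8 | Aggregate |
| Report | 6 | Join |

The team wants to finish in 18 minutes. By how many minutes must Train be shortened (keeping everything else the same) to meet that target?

2

Current finish: 20 minutes; target: 18.
Train is on every critical path, so each minute cut from Train cuts the finish by one (this holds down to a finish of 18).
Need 20 − 18 = 2 minutes off Train → Train becomes 9 minutes, finish becomes 18.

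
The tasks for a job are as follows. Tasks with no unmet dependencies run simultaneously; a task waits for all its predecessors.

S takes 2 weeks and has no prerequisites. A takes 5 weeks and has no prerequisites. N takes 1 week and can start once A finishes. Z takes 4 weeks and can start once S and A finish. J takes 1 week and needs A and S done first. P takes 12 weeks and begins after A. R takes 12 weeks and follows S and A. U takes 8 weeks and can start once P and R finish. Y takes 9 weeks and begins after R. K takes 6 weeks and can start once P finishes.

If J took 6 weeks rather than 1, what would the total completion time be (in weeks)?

As given, the longest chain is A→R→Y = 5+12+9 = 26, so the finish is 26 weeks.
The longest path through J is only 6 weeks, so J has float 20.
The critical path is still A→R→Y; finish is now 26 weeks.

26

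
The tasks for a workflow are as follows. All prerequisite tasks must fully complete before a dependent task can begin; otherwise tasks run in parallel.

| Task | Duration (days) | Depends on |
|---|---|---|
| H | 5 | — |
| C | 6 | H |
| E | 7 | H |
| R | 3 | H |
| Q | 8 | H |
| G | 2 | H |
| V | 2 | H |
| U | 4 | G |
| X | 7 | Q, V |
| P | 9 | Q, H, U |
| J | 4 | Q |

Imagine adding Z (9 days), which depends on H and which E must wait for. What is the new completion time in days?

Originally the job takes 22 days.
With Z inserted, E now waits for max(H, Z).
New critical path: H→Q→P = 5+8+9 = 22 ⇒ 22 days.

22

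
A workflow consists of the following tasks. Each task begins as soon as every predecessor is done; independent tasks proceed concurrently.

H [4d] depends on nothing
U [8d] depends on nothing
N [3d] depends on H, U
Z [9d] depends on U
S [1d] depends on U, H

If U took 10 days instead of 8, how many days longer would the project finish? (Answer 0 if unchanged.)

2

Actual critical path: U→Z = 8+9 = 17 ⇒ 17 days.
Since U is critical, the +2 change carries straight to that chain (now 19 days).
The critical path is still U→Z; finish is now 19 days.
Change in finish: 19 − 17 = +2 days.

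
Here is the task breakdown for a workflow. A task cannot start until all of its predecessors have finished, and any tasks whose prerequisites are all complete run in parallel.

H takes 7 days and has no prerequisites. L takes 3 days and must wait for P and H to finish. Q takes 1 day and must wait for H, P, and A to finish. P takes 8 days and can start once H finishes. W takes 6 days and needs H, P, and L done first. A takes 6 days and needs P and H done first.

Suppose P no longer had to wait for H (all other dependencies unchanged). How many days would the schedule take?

Original critical path: H→P→L→W = 7+8+3+6 = 24 ⇒ 24 days.
Without H→P, P's earliest start moves from 7 to 0.
The longest chain is now P→L→W = 8+3+6 = 17, so the schedule takes 17 days.

17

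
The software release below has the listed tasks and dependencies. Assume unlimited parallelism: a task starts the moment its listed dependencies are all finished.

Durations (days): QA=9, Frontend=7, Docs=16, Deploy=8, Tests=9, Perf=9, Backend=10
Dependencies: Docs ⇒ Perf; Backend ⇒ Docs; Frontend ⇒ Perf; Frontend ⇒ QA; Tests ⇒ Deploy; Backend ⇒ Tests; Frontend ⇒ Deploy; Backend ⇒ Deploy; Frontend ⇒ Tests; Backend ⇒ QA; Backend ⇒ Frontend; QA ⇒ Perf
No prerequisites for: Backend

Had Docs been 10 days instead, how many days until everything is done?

Critical path before the change: Backend→Docs→Perf = 10+16+9 = 35 giving 35 days.
Docs lies on that path, so at 10 days the path becomes 29 days.
New critical path: Backend→Frontend→QA→Perf = 10+7+9+9 = 35 ⇒ 35 days.

35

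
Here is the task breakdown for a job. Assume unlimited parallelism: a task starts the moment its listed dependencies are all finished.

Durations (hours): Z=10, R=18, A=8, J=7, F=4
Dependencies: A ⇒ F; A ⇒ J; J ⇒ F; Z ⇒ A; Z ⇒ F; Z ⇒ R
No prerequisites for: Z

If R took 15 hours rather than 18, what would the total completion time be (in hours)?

Baseline: Z→A→J→F = 10+8+7+4 = 29 → 29 hours.
R has 1 hour of float (longest path through it is 28).
The critical path is still Z→A→J→F; finish is now 29 hours.

29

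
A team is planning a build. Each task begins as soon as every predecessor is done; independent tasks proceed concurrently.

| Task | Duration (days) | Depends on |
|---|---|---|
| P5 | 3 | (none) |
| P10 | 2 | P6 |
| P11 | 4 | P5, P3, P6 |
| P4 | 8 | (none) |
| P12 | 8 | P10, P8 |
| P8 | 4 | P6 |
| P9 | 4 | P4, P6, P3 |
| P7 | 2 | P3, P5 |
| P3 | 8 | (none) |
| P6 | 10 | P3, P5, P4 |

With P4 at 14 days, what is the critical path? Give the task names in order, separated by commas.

As given, the longest chain is P4→P6→P8→P12 = 8+10+4+8 = 30, so the finish is 30 days.
Since P4 is critical, the +6 change carries straight to that chain (now 36 days).
No other chain overtakes it, so the finish is 36 days.

P4, P6, P8, P12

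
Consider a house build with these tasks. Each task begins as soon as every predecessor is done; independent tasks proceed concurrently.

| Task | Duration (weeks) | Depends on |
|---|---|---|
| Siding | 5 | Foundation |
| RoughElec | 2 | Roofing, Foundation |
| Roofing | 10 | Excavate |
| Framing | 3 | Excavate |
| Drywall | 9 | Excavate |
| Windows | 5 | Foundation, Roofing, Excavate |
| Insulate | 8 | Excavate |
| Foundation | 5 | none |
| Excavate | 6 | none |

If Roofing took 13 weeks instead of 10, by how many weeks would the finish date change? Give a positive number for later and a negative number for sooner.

As given, the longest chain is Excavate→Roofing→Windows = 6+10+5 = 21, so the finish is 21 weeks.
Roofing is on the critical path; changing it to 13 makes that path 24 weeks.
The critical path is still Excavate→Roofing→Windows; finish is now 24 weeks.
Change in finish: 24 − 21 = +3 weeks.

3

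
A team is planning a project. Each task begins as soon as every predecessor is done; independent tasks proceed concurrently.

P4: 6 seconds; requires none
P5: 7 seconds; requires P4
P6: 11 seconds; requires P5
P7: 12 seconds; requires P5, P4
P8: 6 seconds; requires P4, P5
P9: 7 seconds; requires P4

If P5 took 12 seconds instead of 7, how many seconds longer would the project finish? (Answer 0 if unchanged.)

5

As given, the longest chain is P4→P5→P7 = 6+7+12 = 25, so the finish is 25 seconds.
Since P5 is critical, the +5 change carries straight to that chain (now 30 seconds).
That remains the longest chain; total 30 seconds.
Change in finish: 30 − 25 = +5 seconds.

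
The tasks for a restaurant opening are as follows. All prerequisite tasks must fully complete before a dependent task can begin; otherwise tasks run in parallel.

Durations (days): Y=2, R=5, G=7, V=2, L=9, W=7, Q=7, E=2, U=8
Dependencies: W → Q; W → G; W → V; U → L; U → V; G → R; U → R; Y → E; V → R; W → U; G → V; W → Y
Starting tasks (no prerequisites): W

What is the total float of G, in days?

The longest chain is W→U→L = 7+8+9 = 24; overall finish 24 days.
G finishes as early as 14 and must finish by 17.
Slack of G = 10 − 7 = 3 days.

3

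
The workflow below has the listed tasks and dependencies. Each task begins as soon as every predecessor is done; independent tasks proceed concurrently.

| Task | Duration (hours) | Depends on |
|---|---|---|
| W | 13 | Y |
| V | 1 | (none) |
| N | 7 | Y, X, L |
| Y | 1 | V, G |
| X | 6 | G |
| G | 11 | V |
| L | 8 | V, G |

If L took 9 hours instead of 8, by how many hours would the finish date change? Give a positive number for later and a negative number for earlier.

1

As given, the longest chain is V→G→L→N = 1+11+8+7 = 27, so the finish is 27 hours.
L is on the critical path; changing it to 9 makes that path 28 hours.
The critical path is still V→G→L→N; finish is now 28 hours.
Change in finish: 28 − 27 = +1 hours.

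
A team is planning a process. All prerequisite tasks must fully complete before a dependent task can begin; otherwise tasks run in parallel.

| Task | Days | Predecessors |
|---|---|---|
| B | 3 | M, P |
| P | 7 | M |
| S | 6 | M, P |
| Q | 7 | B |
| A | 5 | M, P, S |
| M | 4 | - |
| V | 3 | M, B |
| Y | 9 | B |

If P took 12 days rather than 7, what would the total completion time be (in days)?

The binding path is M→P→B→Y = 4+7+3+9 = 23; finish at 23 days.
Since P is critical, the +5 change carries straight to that chain (now 28 days).
No other chain overtakes it, so the finish is 28 days.

28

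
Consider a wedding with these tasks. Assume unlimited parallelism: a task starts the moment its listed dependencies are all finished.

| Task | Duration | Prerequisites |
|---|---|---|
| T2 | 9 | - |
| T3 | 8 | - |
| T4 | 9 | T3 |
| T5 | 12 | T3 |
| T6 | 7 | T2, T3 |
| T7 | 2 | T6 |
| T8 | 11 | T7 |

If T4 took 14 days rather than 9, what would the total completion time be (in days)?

29

Actual critical path: T2→T6→T7→T8 = 9+7+2+11 = 29 ⇒ 29 days.
T4 has 12 days of float (longest path through it is 17).
That remains the longest chain; total 29 days.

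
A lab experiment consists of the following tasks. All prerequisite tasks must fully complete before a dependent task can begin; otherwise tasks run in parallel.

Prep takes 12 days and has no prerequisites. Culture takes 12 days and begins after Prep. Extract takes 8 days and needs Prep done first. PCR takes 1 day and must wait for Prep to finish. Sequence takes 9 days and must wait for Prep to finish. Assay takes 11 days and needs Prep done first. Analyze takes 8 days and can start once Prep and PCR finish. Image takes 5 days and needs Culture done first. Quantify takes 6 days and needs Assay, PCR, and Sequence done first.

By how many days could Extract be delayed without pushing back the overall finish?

Critical path: Prep→Culture→Image = 12+12+5 = 29, so the finish is 29 days.
Longest path through Extract: 20 days (earliest finish 20, latest finish 29).
Slack of Extract = 21 − 12 = 9 days.

9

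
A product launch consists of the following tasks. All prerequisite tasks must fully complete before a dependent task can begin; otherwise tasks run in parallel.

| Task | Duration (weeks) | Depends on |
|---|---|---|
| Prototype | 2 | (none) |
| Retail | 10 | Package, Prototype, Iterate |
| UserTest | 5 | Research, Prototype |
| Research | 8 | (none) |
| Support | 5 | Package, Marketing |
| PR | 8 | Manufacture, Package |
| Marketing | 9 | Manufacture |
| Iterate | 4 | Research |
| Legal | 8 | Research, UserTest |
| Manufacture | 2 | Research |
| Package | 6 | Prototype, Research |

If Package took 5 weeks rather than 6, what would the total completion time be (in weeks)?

Critical path before the change: Research→Package→Retail = 8+6+10 = 24 giving 24 weeks.
Package is on the critical path; changing it to 5 makes that path 23 weeks.
Now Research→Manufacture→Marketing→Support = 8+2+9+5 = 24 is longest, so the finish becomes 24 weeks.

24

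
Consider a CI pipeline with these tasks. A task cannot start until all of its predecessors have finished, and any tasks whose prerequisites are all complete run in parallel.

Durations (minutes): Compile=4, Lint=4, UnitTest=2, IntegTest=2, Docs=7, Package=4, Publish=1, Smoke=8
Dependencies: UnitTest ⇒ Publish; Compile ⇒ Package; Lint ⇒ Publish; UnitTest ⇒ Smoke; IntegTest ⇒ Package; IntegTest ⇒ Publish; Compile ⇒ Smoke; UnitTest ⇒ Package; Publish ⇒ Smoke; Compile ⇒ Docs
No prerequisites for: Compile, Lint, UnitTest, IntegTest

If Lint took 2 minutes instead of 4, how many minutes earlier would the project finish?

1

Baseline: Lint→Publish→Smoke = 4+1+8 = 13 → 13 minutes.
Lint is on the critical path; changing it to 2 makes that path 11 minutes.
Now Compile→Smoke = 4+8 = 12 is longest, so the finish becomes 12 minutes.
Change in finish: 12 − 13 = -1 minutes.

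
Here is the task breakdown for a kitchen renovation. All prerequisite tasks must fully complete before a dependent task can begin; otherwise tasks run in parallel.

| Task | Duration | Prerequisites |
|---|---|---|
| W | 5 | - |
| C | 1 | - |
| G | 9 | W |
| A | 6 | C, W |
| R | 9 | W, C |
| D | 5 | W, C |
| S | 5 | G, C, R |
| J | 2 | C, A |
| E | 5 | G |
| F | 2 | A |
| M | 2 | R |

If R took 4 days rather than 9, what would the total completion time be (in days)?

19

Baseline: W→R→S = 5+9+5 = 19 → 19 days.
Since R is critical, the -5 change carries straight to that chain (now 14 days).
The binding chain switches to W→G→S = 5+9+5 = 19; finish 19 days.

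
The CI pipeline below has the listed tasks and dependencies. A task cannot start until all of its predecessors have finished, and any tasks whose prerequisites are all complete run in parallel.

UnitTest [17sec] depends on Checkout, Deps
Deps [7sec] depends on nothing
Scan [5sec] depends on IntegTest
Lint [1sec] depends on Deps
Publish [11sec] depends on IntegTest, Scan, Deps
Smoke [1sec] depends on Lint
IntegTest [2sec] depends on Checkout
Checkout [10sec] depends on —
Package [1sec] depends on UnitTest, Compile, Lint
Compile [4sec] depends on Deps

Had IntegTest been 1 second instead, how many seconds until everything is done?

28

Critical path before the change: Checkout→IntegTest→Scan→Publish = 10+2+5+11 = 28 giving 28 seconds.
IntegTest is on the critical path; changing it to 1 makes that path 27 seconds.
New critical path: Checkout→UnitTest→Package = 10+17+1 = 28 ⇒ 28 seconds.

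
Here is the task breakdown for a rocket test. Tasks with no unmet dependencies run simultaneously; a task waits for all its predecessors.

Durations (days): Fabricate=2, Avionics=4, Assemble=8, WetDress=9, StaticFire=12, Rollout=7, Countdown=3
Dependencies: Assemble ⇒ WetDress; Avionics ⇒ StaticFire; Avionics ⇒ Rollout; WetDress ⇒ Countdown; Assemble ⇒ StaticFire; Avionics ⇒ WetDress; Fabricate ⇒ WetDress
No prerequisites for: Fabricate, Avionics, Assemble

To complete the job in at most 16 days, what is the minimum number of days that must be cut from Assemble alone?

Current finish: 20 days; target: 16.
Assemble is on every critical path, so each day cut from Assemble cuts the finish by one (this holds down to a finish of 16).
Need 20 − 16 = 4 days off Assemble → Assemble becomes 4 days, finish becomes 16.

4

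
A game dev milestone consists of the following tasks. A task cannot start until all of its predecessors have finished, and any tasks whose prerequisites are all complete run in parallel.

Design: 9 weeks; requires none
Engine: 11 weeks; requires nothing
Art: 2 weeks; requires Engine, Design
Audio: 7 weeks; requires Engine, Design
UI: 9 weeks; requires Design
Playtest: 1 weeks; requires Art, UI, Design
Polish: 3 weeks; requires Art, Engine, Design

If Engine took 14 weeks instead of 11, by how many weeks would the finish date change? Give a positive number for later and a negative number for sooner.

As given, the longest chain is Design→UI→Playtest = 9+9+1 = 19, so the finish is 19 weeks.
Engine has 1 week of float (longest path through it is 18).
The binding chain switches to Engine→Audio = 14+7 = 21; finish 21 weeks.
Change in finish: 21 − 19 = +2 weeks.

2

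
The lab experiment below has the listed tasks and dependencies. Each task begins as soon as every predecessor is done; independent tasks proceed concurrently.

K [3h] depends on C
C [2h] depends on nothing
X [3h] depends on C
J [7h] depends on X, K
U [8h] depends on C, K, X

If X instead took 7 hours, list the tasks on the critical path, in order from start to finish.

Baseline: C→X→U = 2+3+8 = 13 → 13 hours.
X lies on that path, so at 7 hours the path becomes 17 hours.
The critical path is still C→X→U; finish is now 17 hours.

C, X, U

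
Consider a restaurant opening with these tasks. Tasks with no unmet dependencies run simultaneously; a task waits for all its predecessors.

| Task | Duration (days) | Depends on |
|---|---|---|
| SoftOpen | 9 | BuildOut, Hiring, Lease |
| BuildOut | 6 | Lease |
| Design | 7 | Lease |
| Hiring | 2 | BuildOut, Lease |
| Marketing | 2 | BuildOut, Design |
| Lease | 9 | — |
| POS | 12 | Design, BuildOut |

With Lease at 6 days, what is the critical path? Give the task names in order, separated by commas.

Lease, Design, POS

The binding path is Lease→Design→POS = 9+7+12 = 28; finish at 28 days.
Lease lies on that path, so at 6 days the path becomes 25 days.
The critical path is still Lease→Design→POS; finish is now 25 days.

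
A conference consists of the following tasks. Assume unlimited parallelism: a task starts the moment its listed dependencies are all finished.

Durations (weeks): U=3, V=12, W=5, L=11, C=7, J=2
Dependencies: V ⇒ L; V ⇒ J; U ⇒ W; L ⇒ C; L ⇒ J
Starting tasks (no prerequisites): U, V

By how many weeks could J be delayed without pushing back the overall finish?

Critical path: V→L→C = 12+11+7 = 30, so the finish is 30 weeks.
Longest path through J: 25 weeks (earliest finish 25, latest finish 30).
Float = 30 − 25 = 5.

5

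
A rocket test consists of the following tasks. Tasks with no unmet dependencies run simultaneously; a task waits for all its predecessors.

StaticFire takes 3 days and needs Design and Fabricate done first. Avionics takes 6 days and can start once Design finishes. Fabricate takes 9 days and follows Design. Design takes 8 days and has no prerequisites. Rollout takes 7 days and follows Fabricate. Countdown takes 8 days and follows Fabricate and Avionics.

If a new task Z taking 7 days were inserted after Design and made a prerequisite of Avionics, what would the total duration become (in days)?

Originally the rocket test takes 25 days.
With Z inserted, Avionics now waits for max(Design, Z).
New critical path: Design→Z→Avionics→Countdown = 8+7+6+8 = 29 ⇒ 29 days.

29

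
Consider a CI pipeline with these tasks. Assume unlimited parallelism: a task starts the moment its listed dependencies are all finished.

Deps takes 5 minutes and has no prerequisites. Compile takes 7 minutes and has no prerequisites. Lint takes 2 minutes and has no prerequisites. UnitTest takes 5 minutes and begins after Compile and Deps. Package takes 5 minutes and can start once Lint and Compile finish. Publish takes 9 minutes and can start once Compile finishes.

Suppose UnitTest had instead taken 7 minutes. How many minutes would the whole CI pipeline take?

As given, the longest chain is Compile→Publish = 7+9 = 16, so the finish is 16 minutes.
UnitTest is off the critical path — its longest chain is 12 minutes, giving 4 of slack.
The critical path is still Compile→Publish; finish is now 16 minutes.

16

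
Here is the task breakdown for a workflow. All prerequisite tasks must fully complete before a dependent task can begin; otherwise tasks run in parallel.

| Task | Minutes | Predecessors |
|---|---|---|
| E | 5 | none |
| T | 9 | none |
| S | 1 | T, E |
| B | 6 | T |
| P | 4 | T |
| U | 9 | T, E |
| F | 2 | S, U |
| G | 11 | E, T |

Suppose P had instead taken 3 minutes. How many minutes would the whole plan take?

20

The binding path is T→U→F = 9+9+2 = 20; finish at 20 minutes.
P is off the critical path — its longest chain is 13 minutes, giving 7 of slack.
That remains the longest chain; total 20 minutes.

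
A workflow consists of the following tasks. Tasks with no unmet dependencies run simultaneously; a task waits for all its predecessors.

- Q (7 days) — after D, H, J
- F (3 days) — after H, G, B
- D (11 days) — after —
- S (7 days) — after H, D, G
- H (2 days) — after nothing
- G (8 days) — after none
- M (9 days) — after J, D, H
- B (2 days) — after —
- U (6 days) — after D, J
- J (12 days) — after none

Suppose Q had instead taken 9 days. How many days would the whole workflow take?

21

Baseline: J→M = 12+9 = 21 → 21 days.
The longest path through Q is only 19 days, so Q has float 2.
New critical path: J→Q = 12+9 = 21 ⇒ 21 days.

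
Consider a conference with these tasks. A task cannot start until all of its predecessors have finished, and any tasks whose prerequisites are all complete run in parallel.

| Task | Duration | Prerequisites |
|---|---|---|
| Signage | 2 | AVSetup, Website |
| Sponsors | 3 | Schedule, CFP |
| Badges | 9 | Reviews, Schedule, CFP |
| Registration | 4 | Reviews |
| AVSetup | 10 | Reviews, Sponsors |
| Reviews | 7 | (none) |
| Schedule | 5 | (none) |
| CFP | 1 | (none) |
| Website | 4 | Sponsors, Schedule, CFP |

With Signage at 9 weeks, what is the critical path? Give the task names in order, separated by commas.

Critical path before the change: Schedule→Sponsors→AVSetup→Signage = 5+3+10+2 = 20 giving 20 weeks.
Signage is on the critical path; changing it to 9 makes that path 27 weeks.
The critical path is still Schedule→Sponsors→AVSetup→Signage; finish is now 27 weeks.

Schedule, Sponsors, AVSetup, Signage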